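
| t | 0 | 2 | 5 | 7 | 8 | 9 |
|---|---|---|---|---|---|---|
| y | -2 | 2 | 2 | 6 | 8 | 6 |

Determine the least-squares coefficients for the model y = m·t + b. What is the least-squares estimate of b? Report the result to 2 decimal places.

Setting ∂/∂m … = 0 gives: 223·m + 31·b = 174;  31·m + 6·b = 22.
(Σt·t = 223, Σt = 31, Σ1 = 6, Σt·y = 174, Σy = 22.)
Eliminating b: 6·(row 1) − 31·(row 2) gives 377·m = 6·174 − 31·22 = 362, so m = 362/377.
Then b = (22 − 31·(362/377))/6 = -488/377.

b = -1.29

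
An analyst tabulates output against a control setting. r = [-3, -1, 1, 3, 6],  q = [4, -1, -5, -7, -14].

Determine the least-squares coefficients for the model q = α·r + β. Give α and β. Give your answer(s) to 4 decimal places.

α = -1.9139, β = -2.3033

The normal equations are: 56·α + 6·β = -121;  6·α + 5·β = -23.
(Σr·r = 56, Σr = 6, Σ1 = 5, Σr·q = -121, Σq = -23.)
Δ = 56·5 − 6² = 244.
α = ((-121)·5 − 6·(-23))/244 = -467/244; β = (56·(-23) − 6·(-121))/244 = -281/122.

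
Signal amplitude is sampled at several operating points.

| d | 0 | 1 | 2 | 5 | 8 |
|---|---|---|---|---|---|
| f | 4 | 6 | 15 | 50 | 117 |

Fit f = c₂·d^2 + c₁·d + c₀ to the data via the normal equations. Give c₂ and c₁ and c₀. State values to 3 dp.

c₂ = 1.575, c₁ = 1.496, c₀ = 4.009

Setting ∂/∂c₂ … = 0 gives: 4738·c₂ + 646·c₁ + 94·c₀ = 8804;  646·c₂ + 94·c₁ + 16·c₀ = 1222;  94·c₂ + 16·c₁ + 5·c₀ = 192.
Row-reducing yields c₂ = 15721/9984, c₁ = 14939/9984, c₀ = 6671/1664.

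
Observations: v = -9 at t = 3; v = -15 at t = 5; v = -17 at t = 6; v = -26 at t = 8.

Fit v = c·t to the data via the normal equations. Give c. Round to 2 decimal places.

Normal-equation sums: Σt·t = 134.
For Aᵀv: Σt·v = -412.
AᵀA·[c]ᵀ = Aᵀv becomes [[134]]·[c]ᵀ = [-412]ᵀ.
c = (-412)/134 = -3.07463.

c = -3.07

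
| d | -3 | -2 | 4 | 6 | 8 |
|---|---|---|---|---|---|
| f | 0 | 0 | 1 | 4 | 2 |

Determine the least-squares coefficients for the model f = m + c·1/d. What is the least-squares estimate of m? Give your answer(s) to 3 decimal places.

m = 1.604

Normal-equation sums: Σ1 = 5, Σ1/d = -7/24, Σ1/d·1/d = 269/576.
Moment sums: Σf = 7, Σ1/d·f = 7/6.
Determinant 5·(269/576) − (-7/24)² = 9/4.
m = (7·(269/576) − (-7/24)·(7/6))/(9/4) = 77/48; c = (5·(7/6) − (-7/24)·7)/(9/4) = 7/2.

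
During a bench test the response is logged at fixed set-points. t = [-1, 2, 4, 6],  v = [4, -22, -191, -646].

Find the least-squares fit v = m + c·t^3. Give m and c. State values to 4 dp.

From the data, Σ1 = 4, Σt^3 = 287, Σt^3·t^3 = 50817.
Moment sums: Σv = -855, Σt^3·v = -151940.
So AᵀA·[m, c]ᵀ = Aᵀv: [[4, 287]; [287, 50817]]·[m, c]ᵀ = [-855, -151940]ᵀ.
det = 4·50817 − 287² = 120899.
m = ((-855)·50817 − 287·(-151940))/120899 = 158245/120899; c = (4·(-151940) − 287·(-855))/120899 = -362375/120899.

m = 1.3089, c = -2.9973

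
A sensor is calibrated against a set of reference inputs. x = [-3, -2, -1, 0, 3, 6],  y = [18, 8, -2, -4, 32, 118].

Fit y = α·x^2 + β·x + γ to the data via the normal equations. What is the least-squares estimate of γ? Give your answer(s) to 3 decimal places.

γ = -2.341

The normal system AᵀA·[α, β, γ]ᵀ = Aᵀy is [[1475, 207, 59]; [207, 59, 3]; [59, 3, 6]]·[α, β, γ]ᵀ = [4728, 736, 170]ᵀ.
Solving the 3×3 system (Gaussian elimination) gives α = 2257/748, β = 7507/3740, γ = -199/85.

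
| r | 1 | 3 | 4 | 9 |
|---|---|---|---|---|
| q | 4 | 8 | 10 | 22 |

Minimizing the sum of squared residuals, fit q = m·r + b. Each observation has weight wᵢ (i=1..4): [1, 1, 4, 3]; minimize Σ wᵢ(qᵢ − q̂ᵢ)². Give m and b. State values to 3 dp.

Normal-equation sums: Σwᵢ·r·r = 317, Σwᵢ·r = 47, Σwᵢ·1 = 9.
And Σwᵢ·r·q = 782, Σwᵢ·q = 118.
MᵀWM·[m, b]ᵀ = MᵀWq becomes [[317, 47]; [47, 9]]·[m, b]ᵀ = [782, 118]ᵀ.
Eliminating b: 9·(row 1) − 47·(row 2) gives 644·m = 9·782 − 47·118 = 1492, so m = 373/161.
Then b = (118 − 47·(373/161))/9 = 163/161.

m = 2.317, b = 1.012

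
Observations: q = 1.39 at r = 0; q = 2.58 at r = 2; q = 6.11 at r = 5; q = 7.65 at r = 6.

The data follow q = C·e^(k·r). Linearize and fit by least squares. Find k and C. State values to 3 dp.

Taking logs, ln q = k·r + ln C, so regress ln q on r.
Σr = 13.0000, Σ(r)² = 65.0000, Σln q = 5.1217, Σr·ln q = 23.1534.
Equations: 65.0000·k + 13.0000·ln C = 23.1534;  13.0000·k + 4·ln C = 5.1217.
Slope k = (n·Σr·ln q − Σr·Σln q)/(n·Σ(r)² − (Σr)²) = (4·23.1534 − 13.0000·5.1217)/91.0000 = 0.28606; ln C = (Σln q − k·Σr)/n = 0.35074, so C = exp(0.35074) = 1.42012.

k = 0.286, C = 1.420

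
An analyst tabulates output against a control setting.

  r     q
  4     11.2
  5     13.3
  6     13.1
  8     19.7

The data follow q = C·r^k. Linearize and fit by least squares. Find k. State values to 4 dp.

k = 0.7683

With ln qᵢ as the transformed response and ln rᵢ as the regressor:
XᵀX = [[12.0466, 6.8669]; [6.8669, 4]], rhs = [18.3215, 10.5569]ᵀ  (here Σln r = 6.8669, Σ(ln r)² = 12.0466, Σln q = 10.5569, Σln r·ln q = 18.3215).
Solving (det = 1.0316): k = 0.76832, ln C = 1.32023.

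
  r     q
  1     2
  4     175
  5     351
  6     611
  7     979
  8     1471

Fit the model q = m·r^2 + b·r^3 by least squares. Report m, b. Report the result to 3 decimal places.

m = -1.004, b = 2.998

The normal equations are: 8675·m + 61501·b = 175688;  61501·m + 446171·b = 1276002.
Δ = 8675·446171 − 61501² = 88160424.
m = (175688·446171 − 61501·1276002)/88160424 = -4023107/4007292; b = (8675·1276002 − 61501·175688)/88160424 = 132164831/44080212.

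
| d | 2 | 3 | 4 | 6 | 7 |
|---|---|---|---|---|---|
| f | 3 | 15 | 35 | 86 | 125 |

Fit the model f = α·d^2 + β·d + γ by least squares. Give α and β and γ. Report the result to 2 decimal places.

α = 3.00, β = -2.88, γ = -3.03

Normal-equation sums: Σd^2·d^2 = 4050, Σd^2·d = 658, Σd^2 = 114, Σd·d = 114, Σd = 22, Σ1 = 5.
Moment sums: Σd^2·f = 9928, Σd·f = 1582, Σf = 264.
So AᵀA·[α, β, γ]ᵀ = Aᵀf: [[4050, 658, 114]; [658, 114, 22]; [114, 22, 5]]·[α, β, γ]ᵀ = [9928, 1582, 264]ᵀ.
Row-reducing yields α = 1851/616, β = -1775/616, γ = -467/154.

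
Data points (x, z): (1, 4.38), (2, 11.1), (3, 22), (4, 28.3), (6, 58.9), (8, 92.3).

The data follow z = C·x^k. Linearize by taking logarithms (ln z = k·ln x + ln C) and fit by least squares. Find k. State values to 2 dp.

With ln zᵢ as the transformed response and ln xᵢ as the regressor:
XᵀX = [[11.1437, 7.0493]; [7.0493, 6]], rhs = [26.4109, 18.9188]ᵀ  (here Σln x = 7.0493, Σ(ln x)² = 11.1437, Σln z = 18.9188, Σln x·ln z = 26.4109).
Solving (det = 17.1702): k = 1.46196, ln C = 1.43551.

k = 1.46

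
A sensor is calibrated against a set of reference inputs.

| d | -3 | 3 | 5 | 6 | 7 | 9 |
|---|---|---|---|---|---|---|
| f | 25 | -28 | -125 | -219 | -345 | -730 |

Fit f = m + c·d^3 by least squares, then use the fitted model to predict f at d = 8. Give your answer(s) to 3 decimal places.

Normal-equation sums: Σ1 = 6, Σd^3 = 1413, Σd^3·d^3 = 712829.
Right-hand side: Σf = -1422, Σd^3·f = -714865.
MᵀM·[m, c]ᵀ = Mᵀf becomes [[6, 1413]; [1413, 712829]]·[m, c]ᵀ = [-1422, -714865]ᵀ.
Δ = 6·712829 − 1413² = 2280405.
m = ((-1422)·712829 − 1413·(-714865))/2280405 = -1179531/760135; c = (6·(-714865) − 1413·(-1422))/2280405 = -759968/760135.
At d = 8: f̂ = (-1179531/760135)·(1) + (-759968/760135)·(512) = -390283147/760135.

f̂ = -513.439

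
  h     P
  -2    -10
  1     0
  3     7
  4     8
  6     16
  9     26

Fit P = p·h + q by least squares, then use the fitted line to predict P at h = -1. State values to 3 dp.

Setting ∂/∂p … = 0 gives: 147·p + 21·q = 403;  21·p + 6·q = 47.
(Σh·h = 147, Σh = 21, Σ1 = 6, Σh·P = 403, ΣP = 47.)
Eliminating q: 6·(row 1) − 21·(row 2) gives 441·p = 6·403 − 21·47 = 1431, so p = 159/49.
Then q = (47 − 21·(159/49))/6 = -74/21.
At h = -1: P̂ = (159/49)·(-1) + (-74/21)·(1) = -995/147.

P̂ = -6.769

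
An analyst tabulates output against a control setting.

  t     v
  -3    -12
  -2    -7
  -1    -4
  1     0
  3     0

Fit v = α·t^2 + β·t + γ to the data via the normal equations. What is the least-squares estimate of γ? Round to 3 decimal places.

The normal equations are: 180·α + (-8)·β + 24·γ = -140;  (-8)·α + 24·β + (-2)·γ = 54;  24·α + (-2)·β + 5·γ = -23.
Inverting the 3×3 Gram matrix, [α, β, γ]ᵀ = [-237/469, 922/469, -93/67]ᵀ.

γ = -1.388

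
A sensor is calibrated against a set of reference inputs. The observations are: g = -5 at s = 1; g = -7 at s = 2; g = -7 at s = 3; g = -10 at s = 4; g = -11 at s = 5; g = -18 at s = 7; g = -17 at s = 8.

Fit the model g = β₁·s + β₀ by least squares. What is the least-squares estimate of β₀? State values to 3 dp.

β₀ = -2.500

The normal equations are: 168·β₁ + 30·β₀ = -397;  30·β₁ + 7·β₀ = -75.
Eliminating β₀: 7·(row 1) − 30·(row 2) gives 276·β₁ = 7·(-397) − 30·(-75) = -529, so β₁ = -23/12.
Then β₀ = ((-75) − 30·(-23/12))/7 = -5/2.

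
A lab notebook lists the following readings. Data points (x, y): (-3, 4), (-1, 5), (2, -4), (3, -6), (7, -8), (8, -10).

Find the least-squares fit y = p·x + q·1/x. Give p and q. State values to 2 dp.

Compute the Gram sums: Σx·x = 136, Σx·1/x = 6, Σ1/x·1/x = 42569/28224.
And Σx·y = -179, Σ1/x·y = -1069/84.
Eliminating q: (42569/28224)·(row 1) − 6·(row 2) gives (596665/3528)·p = (42569/28224)·(-179) − 6·(-1069/84) = -5464747/28224, so p = -5464747/4773320.
Then q = ((-1069/84) − 6·(-5464747/4773320))/(42569/28224) = -2317056/596665.

p = -1.14, q = -3.88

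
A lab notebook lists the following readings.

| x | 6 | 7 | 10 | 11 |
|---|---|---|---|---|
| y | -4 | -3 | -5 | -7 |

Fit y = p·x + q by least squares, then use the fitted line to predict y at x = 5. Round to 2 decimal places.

ŷ = -2.59

Normal-equation sums: Σx·x = 306, Σx = 34, Σ1 = 4.
For Aᵀy: Σx·y = -172, Σy = -19.
So AᵀA·[p, q]ᵀ = Aᵀy: [[306, 34]; [34, 4]]·[p, q]ᵀ = [-172, -19]ᵀ.
Determinant 306·4 − 34² = 68.
p = ((-172)·4 − 34·(-19))/68 = -21/34; q = (306·(-19) − 34·(-172))/68 = 1/2.
At x = 5: ŷ = (-21/34)·(5) + (1/2)·(1) = -44/17.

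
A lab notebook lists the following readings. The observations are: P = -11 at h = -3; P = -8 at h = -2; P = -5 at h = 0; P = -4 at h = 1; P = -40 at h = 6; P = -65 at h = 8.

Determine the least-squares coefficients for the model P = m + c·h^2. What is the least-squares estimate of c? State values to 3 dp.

c = -0.965

Compute the Gram sums: Σ1 = 6, Σh^2 = 114, Σh^2·h^2 = 5490.
And ΣP = -133, Σh^2·P = -5735.
So XᵀX·[m, c]ᵀ = XᵀP: [[6, 114]; [114, 5490]]·[m, c]ᵀ = [-133, -5735]ᵀ.
det = 6·5490 − 114² = 19944.
m = ((-133)·5490 − 114·(-5735))/19944 = -6365/1662; c = (6·(-5735) − 114·(-133))/19944 = -802/831.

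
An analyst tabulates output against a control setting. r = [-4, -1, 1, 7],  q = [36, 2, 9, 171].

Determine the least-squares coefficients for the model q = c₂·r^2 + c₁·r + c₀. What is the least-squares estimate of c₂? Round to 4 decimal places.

c₂ = 2.9471

Normal-equation sums: Σr^2·r^2 = 2659, Σr^2·r = 279, Σr^2 = 67, Σr·r = 67, Σr = 3, Σ1 = 4.
For Mᵀq: Σr^2·q = 8966, Σr·q = 1060, Σq = 218.
So MᵀM·[c₂, c₁, c₀]ᵀ = Mᵀq: [[2659, 279, 67]; [279, 67, 3]; [67, 3, 4]]·[c₂, c₁, c₀]ᵀ = [8966, 1060, 218]ᵀ.
Solving the 3×3 system (Gaussian elimination) gives c₂ = 92693/31452, c₁ = 36001/10484, c₀ = 20131/7863.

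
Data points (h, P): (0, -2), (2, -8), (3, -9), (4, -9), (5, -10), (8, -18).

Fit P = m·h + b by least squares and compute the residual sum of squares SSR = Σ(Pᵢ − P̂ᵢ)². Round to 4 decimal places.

Compute the Gram sums: Σh·h = 118, Σh = 22, Σ1 = 6.
Moment sums: Σh·P = -273, ΣP = -56.
XᵀX·[m, b]ᵀ = XᵀP becomes [[118, 22]; [22, 6]]·[m, b]ᵀ = [-273, -56]ᵀ.
det = 118·6 − 22² = 224.
m = ((-273)·6 − 22·(-56))/224 = -29/16; b = (118·(-56) − 22·(-273))/224 = -43/16.
Residuals: 11/16, -27/16, -7/8, 15/16, 7/4, -13/16; SSR = 139/16.

SSR = 8.6875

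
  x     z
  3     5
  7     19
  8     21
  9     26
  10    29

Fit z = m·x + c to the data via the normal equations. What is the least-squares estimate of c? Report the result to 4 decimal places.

c = -5.3425

Entries of AᵀA: Σx·x = 303, Σx = 37, Σ1 = 5.
Moment sums: Σx·z = 840, Σz = 100.
det = 303·5 − 37² = 146.
m = (840·5 − 37·100)/146 = 250/73; c = (303·100 − 37·840)/146 = -390/73.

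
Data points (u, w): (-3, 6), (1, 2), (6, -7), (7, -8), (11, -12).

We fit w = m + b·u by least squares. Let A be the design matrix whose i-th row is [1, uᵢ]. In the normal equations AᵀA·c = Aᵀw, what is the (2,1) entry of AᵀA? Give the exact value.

Row 2 ↔ basis u, column 1 ↔ basis 1, so (AᵀA)_{2,1} = Σᵢ u = (-3)·(1) + (1)·(1) + (6)·(1) + (7)·(1) + (11)·(1) = 22.

22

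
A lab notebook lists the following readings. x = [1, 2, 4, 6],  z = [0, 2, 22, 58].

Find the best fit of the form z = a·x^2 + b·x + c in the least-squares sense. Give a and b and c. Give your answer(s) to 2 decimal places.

Compute the Gram sums: Σx^2·x^2 = 1569, Σx^2·x = 289, Σx^2 = 57, Σx·x = 57, Σx = 13, Σ1 = 4.
For Aᵀz: Σx^2·z = 2448, Σx·z = 440, Σz = 82.
So AᵀA·[a, b, c]ᵀ = Aᵀz: [[1569, 289, 57]; [289, 57, 13]; [57, 13, 4]]·[a, b, c]ᵀ = [2448, 440, 82]ᵀ.
Row-reducing yields a = 436/199, b = -726/199, c = 226/199.

a = 2.19, b = -3.65, c = 1.14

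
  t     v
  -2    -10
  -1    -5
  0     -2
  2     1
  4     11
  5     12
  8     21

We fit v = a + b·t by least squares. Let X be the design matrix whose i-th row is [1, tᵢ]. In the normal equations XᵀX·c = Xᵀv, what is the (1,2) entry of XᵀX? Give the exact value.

Row 1 ↔ basis 1, column 2 ↔ basis t, so (XᵀX)_{1,2} = Σᵢ t = (1)·(-2) + (1)·(-1) + (1)·(0) + (1)·(2) + (1)·(4) + (1)·(5) + (1)·(8) = 16.

16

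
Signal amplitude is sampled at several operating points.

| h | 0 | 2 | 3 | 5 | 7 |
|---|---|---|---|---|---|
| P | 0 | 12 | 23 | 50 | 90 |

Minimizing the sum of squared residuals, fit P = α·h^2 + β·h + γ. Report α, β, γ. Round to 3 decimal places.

With design matrix M, MᵀM = [[3123, 503, 87]; [503, 87, 17]; [87, 17, 5]] and MᵀP = [5915, 973, 175]ᵀ.
Inverting the 3×3 Gram matrix, [α, β, γ]ᵀ = [623/461, 1547/461, 35/461]ᵀ.

α = 1.351, β = 3.356, γ = 0.076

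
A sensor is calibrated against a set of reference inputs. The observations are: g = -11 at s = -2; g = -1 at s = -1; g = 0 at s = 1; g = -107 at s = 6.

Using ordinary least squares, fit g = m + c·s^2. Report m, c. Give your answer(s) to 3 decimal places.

From the data, Σ1 = 4, Σs^2 = 42, Σs^2·s^2 = 1314.
And Σg = -119, Σs^2·g = -3897.
XᵀX·[m, c]ᵀ = Xᵀg becomes [[4, 42]; [42, 1314]]·[m, c]ᵀ = [-119, -3897]ᵀ.
Eliminating c: 1314·(row 1) − 42·(row 2) gives 3492·m = 1314·(-119) − 42·(-3897) = 7308, so m = 203/97.
Then c = ((-3897) − 42·(203/97))/1314 = -1765/582.

m = 2.093, c = -3.033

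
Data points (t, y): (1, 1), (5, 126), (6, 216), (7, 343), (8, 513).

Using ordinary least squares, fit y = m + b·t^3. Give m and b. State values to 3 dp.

m = 0.156, b = 1.001

Compute the Gram sums: Σ1 = 5, Σt^3 = 1197, Σt^3·t^3 = 442075.
Moment sums: Σy = 1199, Σt^3·y = 442712.
Normal equations: [[5, 1197]; [1197, 442075]]·[m, b]ᵀ = [1199, 442712]ᵀ.
Eliminating b: 442075·(row 1) − 1197·(row 2) gives 777566·m = 442075·1199 − 1197·442712 = 121661, so m = 121661/777566.
Then b = (442712 − 1197·(121661/777566))/442075 = 778357/777566.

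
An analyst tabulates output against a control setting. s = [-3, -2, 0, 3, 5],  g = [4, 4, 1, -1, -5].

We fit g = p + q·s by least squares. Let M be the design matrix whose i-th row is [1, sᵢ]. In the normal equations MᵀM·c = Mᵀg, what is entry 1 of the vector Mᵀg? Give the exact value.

Entry 1 ↔ basis 1, so (Mᵀg)_{1} = Σᵢ gᵢ = (1)·(4) + (1)·(4) + (1)·(1) + (1)·(-1) + (1)·(-5) = 3.

3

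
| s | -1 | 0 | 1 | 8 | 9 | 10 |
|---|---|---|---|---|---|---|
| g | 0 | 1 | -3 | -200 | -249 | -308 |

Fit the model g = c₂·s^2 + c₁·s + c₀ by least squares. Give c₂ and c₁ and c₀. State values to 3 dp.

Compute the Gram sums: Σs^2·s^2 = 20659, Σs^2·s = 2241, Σs^2 = 247, Σs·s = 247, Σs = 27, Σ1 = 6.
Right-hand side: Σs^2·g = -63772, Σs·g = -6924, Σg = -759.
Row-reducing yields c₂ = -1425/488, c₁ = -205221/122488, c₀ = 76525/61244.

c₂ = -2.920, c₁ = -1.675, c₀ = 1.250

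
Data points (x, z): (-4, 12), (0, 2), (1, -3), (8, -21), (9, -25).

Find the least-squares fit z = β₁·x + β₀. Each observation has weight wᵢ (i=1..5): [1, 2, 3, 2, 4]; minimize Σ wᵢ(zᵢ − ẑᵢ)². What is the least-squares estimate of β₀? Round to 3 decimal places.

β₀ = 0.773

From the data, Σwᵢ·x·x = 471, Σwᵢ·x = 51, Σwᵢ·1 = 12.
Right-hand side: Σwᵢ·x·z = -1293, Σwᵢ·z = -135.
Normal equations: [[471, 51]; [51, 12]]·[β₁, β₀]ᵀ = [-1293, -135]ᵀ.
det = 471·12 − 51² = 3051.
β₁ = ((-1293)·12 − 51·(-135))/3051 = -959/339; β₀ = (471·(-135) − 51·(-1293))/3051 = 262/339.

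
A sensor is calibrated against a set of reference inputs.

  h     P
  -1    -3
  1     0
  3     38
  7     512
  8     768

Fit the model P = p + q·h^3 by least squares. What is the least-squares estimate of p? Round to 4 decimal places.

p = -1.9813

Forming MᵀM = [[5, 882]; [882, 380524]] and MᵀP = [1315, 569861]ᵀ gives MᵀM·[p, q]ᵀ = MᵀP.
Δ = 5·380524 − 882² = 1124696.
p = (1315·380524 − 882·569861)/1124696 = -1114171/562348; q = (5·569861 − 882·1315)/1124696 = 1689475/1124696.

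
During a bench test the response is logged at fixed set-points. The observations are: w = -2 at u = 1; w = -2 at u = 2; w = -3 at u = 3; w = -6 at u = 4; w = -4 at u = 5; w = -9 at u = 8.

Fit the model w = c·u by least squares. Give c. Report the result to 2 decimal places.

c = -1.10

Compute the Gram sums: Σu·u = 119.
For Aᵀw: Σu·w = -131.
Hence c = -131 / 119 ≈ -1.10084.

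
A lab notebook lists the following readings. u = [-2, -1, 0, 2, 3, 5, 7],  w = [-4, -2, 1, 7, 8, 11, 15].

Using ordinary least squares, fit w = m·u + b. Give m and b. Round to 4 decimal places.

m = 2.1250, b = 0.8929

MᵀM·[m, b]ᵀ = Mᵀw reads: 92·m + 14·b = 208;  14·m + 7·b = 36.
Eliminating b: 7·(row 1) − 14·(row 2) gives 448·m = 7·208 − 14·36 = 952, so m = 17/8.
Then b = (36 − 14·(17/8))/7 = 25/28.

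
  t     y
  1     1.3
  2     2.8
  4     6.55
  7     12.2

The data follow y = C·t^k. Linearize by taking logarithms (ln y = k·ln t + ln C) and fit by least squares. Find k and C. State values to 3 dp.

k = 1.159, C = 1.286

Taking logs, ln y = k·ln t + ln C, so regress ln y on ln t.
Σln t = 4.0254, Σ(ln t)² = 6.1888, Σln y = 5.6729, Σln t·ln y = 8.1867.
Equations: 6.1888·k + 4.0254·ln C = 8.1867;  4.0254·k + 4·ln C = 5.6729.
Δ = 6.1888·4 − (4.0254)² = 8.5519; k = (8.1867·4 − 4.0254·5.6729)/8.5519 = 1.15900, ln C = (6.1888·5.6729 − 4.0254·8.1867)/8.5519 = 0.25188, so C = exp(0.25188) = 1.28644.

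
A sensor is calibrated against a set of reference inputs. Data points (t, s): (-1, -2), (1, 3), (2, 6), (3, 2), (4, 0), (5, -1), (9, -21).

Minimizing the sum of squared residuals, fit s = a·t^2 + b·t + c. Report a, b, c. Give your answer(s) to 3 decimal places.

a = -0.509, b = 2.079, c = 1.275

The normal equations are: 7541·a + 953·b + 137·c = -1683;  953·a + 137·b + 23·c = -171;  137·a + 23·b + 7·c = -13.
(Σt^2·t^2 = 7541, Σt^2·t = 953, Σt^2 = 137, Σt·t = 137, Σt = 23, Σ1 = 7, Σt^2·s = -1683, Σt·s = -171, Σs = -13.)
Inverting the 3×3 Gram matrix, [a, b, c]ᵀ = [-2712/5327, 55379/26635, 4852/3805]ᵀ.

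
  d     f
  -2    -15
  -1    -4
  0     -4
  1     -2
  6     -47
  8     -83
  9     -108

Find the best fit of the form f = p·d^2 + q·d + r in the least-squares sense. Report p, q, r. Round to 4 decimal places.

Forming AᵀA = [[11971, 1449, 187]; [1449, 187, 21]; [187, 21, 7]] and Aᵀf = [-15818, -1886, -263]ᵀ gives AᵀA·[p, q, r]ᵀ = Aᵀf.
Row-reducing yields p = -67719/44572, q = 90637/44572, r = -34370/11143.

p = -1.5193, q = 2.0335, r = -3.0844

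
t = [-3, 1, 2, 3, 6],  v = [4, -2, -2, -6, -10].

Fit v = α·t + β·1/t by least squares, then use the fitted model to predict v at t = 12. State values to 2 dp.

v̂ = -19.64

From the data, Σt·t = 59, Σt·1/t = 5, Σ1/t·1/t = 3/2.
For Xᵀv: Σt·v = -96, Σ1/t·v = -8.
XᵀX·[α, β]ᵀ = Xᵀv becomes [[59, 5]; [5, 3/2]]·[α, β]ᵀ = [-96, -8]ᵀ.
Determinant 59·(3/2) − 5² = 127/2.
α = ((-96)·(3/2) − 5·(-8))/(127/2) = -208/127; β = (59·(-8) − 5·(-96))/(127/2) = 16/127.
At t = 12: v̂ = (-208/127)·(12) + (16/127)·(1/12) = -7484/381.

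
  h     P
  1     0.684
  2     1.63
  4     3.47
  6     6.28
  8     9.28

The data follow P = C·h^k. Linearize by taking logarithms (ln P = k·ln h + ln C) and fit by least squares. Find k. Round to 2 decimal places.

Let Y = ln P. Fitting Y = k·ln h + ln C by least squares:
Over the data: Σln h = 5.9506, Σ(ln h)² = 9.9367, Σln P = 5.4182, Σln h·ln P = 9.9883.
Normal system: [[9.9367, 5.9506]; [5.9506, 5]]·[k, ln C]ᵀ = [9.9883, 5.4182]ᵀ.
Solving (det = 14.2736): k = 1.24003, ln C = -0.39216.

k = 1.24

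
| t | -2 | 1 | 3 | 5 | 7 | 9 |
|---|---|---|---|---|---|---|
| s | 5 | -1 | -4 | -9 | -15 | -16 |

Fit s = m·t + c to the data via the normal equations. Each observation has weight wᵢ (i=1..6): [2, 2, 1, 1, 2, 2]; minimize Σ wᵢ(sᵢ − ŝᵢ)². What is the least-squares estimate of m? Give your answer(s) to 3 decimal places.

Entries of XᵀWX: Σwᵢ·t·t = 304, Σwᵢ·t = 38, Σwᵢ·1 = 10.
For XᵀWs: Σwᵢ·t·s = -577, Σwᵢ·s = -67.
XᵀWX·[m, c]ᵀ = XᵀWs becomes [[304, 38]; [38, 10]]·[m, c]ᵀ = [-577, -67]ᵀ.
Determinant 304·10 − 38² = 1596.
m = ((-577)·10 − 38·(-67))/1596 = -806/399; c = (304·(-67) − 38·(-577))/1596 = 41/42.

m = -2.020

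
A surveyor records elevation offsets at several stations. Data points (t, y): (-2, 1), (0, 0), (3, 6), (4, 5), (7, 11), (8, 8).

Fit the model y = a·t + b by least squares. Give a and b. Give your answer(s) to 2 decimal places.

a = 0.98, b = 1.91

Compute the Gram sums: Σt·t = 142, Σt = 20, Σ1 = 6.
Right-hand side: Σt·y = 177, Σy = 31.
Determinant 142·6 − 20² = 452.
a = (177·6 − 20·31)/452 = 221/226; b = (142·31 − 20·177)/452 = 431/226.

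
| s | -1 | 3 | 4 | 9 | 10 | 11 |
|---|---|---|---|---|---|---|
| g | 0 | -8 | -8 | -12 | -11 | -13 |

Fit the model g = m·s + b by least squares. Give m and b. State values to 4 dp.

m = -0.9375, b = -3.0417

Forming XᵀX = [[328, 36]; [36, 6]] and Xᵀg = [-417, -52]ᵀ gives XᵀX·[m, b]ᵀ = Xᵀg.
det = 328·6 − 36² = 672.
m = ((-417)·6 − 36·(-52))/672 = -15/16; b = (328·(-52) − 36·(-417))/672 = -73/24.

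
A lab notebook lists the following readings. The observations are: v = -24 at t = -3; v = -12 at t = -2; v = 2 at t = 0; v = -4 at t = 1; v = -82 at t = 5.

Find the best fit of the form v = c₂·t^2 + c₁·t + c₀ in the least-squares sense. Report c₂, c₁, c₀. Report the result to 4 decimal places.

Setting ∂/∂c₂ … = 0 gives: 723·c₂ + 91·c₁ + 39·c₀ = -2318;  91·c₂ + 39·c₁ + 1·c₀ = -318;  39·c₂ + 1·c₁ + 5·c₀ = -120.
Inverting the 3×3 Gram matrix, [c₂, c₁, c₀]ᵀ = [-36451/11659, -10181/11659, 6538/11659]ᵀ.

c₂ = -3.1264, c₁ = -0.8732, c₀ = 0.5608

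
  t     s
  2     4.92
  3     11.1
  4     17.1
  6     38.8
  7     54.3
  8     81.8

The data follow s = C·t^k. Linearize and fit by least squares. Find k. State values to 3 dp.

k = 1.967

Linearized form: ln s = k·ln t + ln C. From the 6 transformed points,
XᵀX = [[14.9303, 8.9952]; [8.9952, 6]], rhs = [31.1709, 18.8966]ᵀ  (here Σln t = 8.9952, Σ(ln t)² = 14.9303, Σln s = 18.8966, Σln t·ln s = 31.1709).
Solving (det = 8.6686): k = 1.96664, ln C = 0.20105.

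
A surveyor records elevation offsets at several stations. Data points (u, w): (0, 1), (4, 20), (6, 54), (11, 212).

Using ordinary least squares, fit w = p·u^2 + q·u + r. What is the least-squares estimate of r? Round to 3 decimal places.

Compute the Gram sums: Σu^2·u^2 = 16193, Σu^2·u = 1611, Σu^2 = 173, Σu·u = 173, Σu = 21, Σ1 = 4.
For Mᵀw: Σu^2·w = 27916, Σu·w = 2736, Σw = 287.
So MᵀM·[p, q, r]ᵀ = Mᵀw: [[16193, 1611, 173]; [1611, 173, 21]; [173, 21, 4]]·[p, q, r]ᵀ = [27916, 2736, 287]ᵀ.
Inverting the 3×3 Gram matrix, [p, q, r]ᵀ = [217947/105484, -374439/105484, 54037/52742]ᵀ.

r = 1.025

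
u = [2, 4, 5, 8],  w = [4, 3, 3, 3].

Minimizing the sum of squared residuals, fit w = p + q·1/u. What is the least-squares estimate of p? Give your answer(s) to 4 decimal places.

Forming MᵀM = [[4, 43/40]; [43/40, 589/1600]] and Mᵀw = [13, 149/40]ᵀ gives MᵀM·[p, q]ᵀ = Mᵀw.
det = 4·(589/1600) − (43/40)² = 507/1600.
p = (13·(589/1600) − (43/40)·(149/40))/(507/1600) = 1250/507; q = (4·(149/40) − (43/40)·13)/(507/1600) = 1480/507.

p = 2.4655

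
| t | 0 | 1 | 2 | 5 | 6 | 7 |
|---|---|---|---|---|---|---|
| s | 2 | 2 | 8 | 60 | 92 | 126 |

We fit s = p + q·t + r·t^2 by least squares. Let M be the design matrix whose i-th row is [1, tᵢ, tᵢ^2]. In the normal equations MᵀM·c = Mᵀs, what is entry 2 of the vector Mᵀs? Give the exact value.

Entry 2 ↔ basis t, so (Mᵀs)_{2} = Σᵢ (t)·sᵢ = (0)·(2) + (1)·(2) + (2)·(8) + (5)·(60) + (6)·(92) + (7)·(126) = 1752.

1752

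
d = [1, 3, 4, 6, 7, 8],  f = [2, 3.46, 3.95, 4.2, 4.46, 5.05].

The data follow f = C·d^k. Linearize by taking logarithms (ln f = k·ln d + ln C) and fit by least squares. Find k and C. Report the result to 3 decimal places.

k = 0.420, C = 2.073

Let Y = ln f. Fitting Y = k·ln d + ln C by least squares:
XᵀX = [[14.4498, 8.3020]; [8.3020, 6]], rhs = [12.1162, 7.8578]ᵀ  (here Σln d = 8.3020, Σ(ln d)² = 14.4498, Σln f = 7.8578, Σln d·ln f = 12.1162).
Δ = 14.4498·6 − (8.3020)² = 17.7753; k = (12.1162·6 − 8.3020·7.8578)/17.7753 = 0.41980, ln C = (14.4498·7.8578 − 8.3020·12.1162)/17.7753 = 0.72876, so C = exp(0.72876) = 2.07250.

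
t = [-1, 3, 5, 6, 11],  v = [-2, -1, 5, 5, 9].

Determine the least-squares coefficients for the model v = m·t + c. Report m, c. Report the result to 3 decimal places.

From the data, Σt·t = 192, Σt = 24, Σ1 = 5.
Moment sums: Σt·v = 153, Σv = 16.
Normal equations: [[192, 24]; [24, 5]]·[m, c]ᵀ = [153, 16]ᵀ.
det = 192·5 − 24² = 384.
m = (153·5 − 24·16)/384 = 127/128; c = (192·16 − 24·153)/384 = -25/16.

m = 0.992, c = -1.563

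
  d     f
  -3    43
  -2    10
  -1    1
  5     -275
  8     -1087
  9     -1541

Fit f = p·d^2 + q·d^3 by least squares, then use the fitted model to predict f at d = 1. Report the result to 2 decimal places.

f̂ = -3.06

Normal-equation sums: Σd^2·d^2 = 11380, Σd^2·d^3 = 94666, Σd^3·d^3 = 810004.
And Σd^2·f = -200836, Σd^3·f = -1715550.
Eliminating q: 810004·(row 1) − 94666·(row 2) gives 256193964·p = 810004·(-200836) − 94666·(-1715550) = -273707044, so p = -5263597/4926807.
Then q = ((-1715550) − 94666·(-5263597/4926807))/810004 = -127654556/64048491.
At d = 1: f̂ = (-5263597/4926807)·(1) + (-127654556/64048491)·(1) = -21786813/7116499.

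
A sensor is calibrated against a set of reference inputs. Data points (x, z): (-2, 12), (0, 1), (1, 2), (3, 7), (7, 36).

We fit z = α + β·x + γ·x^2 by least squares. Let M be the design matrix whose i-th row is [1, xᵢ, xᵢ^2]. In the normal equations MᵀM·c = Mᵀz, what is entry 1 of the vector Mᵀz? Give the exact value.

58

Entry 1 ↔ basis 1, so (Mᵀz)_{1} = Σᵢ zᵢ = (1)·(12) + (1)·(1) + (1)·(2) + (1)·(7) + (1)·(36) = 58.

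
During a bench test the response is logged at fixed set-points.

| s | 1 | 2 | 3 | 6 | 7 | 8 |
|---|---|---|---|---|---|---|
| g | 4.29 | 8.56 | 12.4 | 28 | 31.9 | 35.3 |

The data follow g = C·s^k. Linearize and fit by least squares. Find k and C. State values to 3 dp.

Taking logs, ln g = k·ln s + ln C, so regress ln g on ln s.
AᵀA = [[13.0084, 7.6089]; [7.6089, 6]], rhs = [24.3735, 16.4798]ᵀ  (here Σln s = 7.6089, Σ(ln s)² = 13.0084, Σln g = 16.4798, Σln s·ln g = 24.3735).
Solving (det = 20.1558): k = 1.03438, ln C = 1.43488, so C = exp(1.43488) = 4.19915.

k = 1.034, C = 4.199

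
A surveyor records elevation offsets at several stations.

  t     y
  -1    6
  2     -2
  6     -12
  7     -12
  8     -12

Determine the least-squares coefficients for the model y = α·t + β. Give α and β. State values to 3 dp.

Normal-equation sums: Σt·t = 154, Σt = 22, Σ1 = 5.
Right-hand side: Σt·y = -262, Σy = -32.
Normal equations: [[154, 22]; [22, 5]]·[α, β]ᵀ = [-262, -32]ᵀ.
Determinant 154·5 − 22² = 286.
α = ((-262)·5 − 22·(-32))/286 = -303/143; β = (154·(-32) − 22·(-262))/286 = 38/13.

α = -2.119, β = 2.923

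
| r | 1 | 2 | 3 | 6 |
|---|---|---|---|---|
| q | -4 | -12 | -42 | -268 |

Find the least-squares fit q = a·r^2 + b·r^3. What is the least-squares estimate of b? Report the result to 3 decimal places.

MᵀM·[a, b]ᵀ = Mᵀq reads: 1394·a + 8052·b = -10078;  8052·a + 47450·b = -59122.
(Σr^2·r^2 = 1394, Σr^2·r^3 = 8052, Σr^3·r^3 = 47450, Σr^2·q = -10078, Σr^3·q = -59122.)
Eliminating b: 47450·(row 1) − 8052·(row 2) gives 1310596·a = 47450·(-10078) − 8052·(-59122) = -2150756, so a = -537689/327649.
Then b = ((-59122) − 8052·(-537689/327649))/47450 = -317003/327649.

b = -0.968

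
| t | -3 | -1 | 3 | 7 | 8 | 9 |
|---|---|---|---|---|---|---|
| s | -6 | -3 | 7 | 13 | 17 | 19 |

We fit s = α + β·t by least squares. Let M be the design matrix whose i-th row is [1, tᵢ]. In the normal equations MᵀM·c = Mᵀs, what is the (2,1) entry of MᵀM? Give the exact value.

23

Row 2 ↔ basis t, column 1 ↔ basis 1, so (MᵀM)_{2,1} = Σᵢ t = (-3)·(1) + (-1)·(1) + (3)·(1) + (7)·(1) + (8)·(1) + (9)·(1) = 23.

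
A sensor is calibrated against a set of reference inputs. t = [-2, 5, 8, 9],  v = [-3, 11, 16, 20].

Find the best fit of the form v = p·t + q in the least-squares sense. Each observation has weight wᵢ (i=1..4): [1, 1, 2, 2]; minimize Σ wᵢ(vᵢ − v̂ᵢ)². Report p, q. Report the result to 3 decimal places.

p = 2.022, q = 0.864

AᵀWA·[p, q]ᵀ = AᵀWv reads: 319·p + 37·q = 677;  37·p + 6·q = 80.
(Σwᵢ·t·t = 319, Σwᵢ·t = 37, Σwᵢ·1 = 6, Σwᵢ·t·v = 677, Σwᵢ·v = 80.)
Determinant 319·6 − 37² = 545.
p = (677·6 − 37·80)/545 = 1102/545; q = (319·80 − 37·677)/545 = 471/545.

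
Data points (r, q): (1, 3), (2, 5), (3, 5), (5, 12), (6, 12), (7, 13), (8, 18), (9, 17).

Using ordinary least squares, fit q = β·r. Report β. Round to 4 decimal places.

Normal-equation sums: Σr·r = 269.
For Aᵀq: Σr·q = 548.
β = 548/269 = 2.03717.

β = 2.0372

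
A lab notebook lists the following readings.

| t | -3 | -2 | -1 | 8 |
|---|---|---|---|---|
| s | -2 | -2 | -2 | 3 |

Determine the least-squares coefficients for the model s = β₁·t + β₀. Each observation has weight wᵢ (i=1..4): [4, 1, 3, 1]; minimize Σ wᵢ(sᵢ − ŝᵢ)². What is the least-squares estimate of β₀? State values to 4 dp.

Entries of AᵀWA: Σwᵢ·t·t = 107, Σwᵢ·t = -9, Σwᵢ·1 = 9.
And Σwᵢ·t·s = 58, Σwᵢ·s = -13.
Δ = 107·9 − (-9)² = 882.
β₁ = (58·9 − (-9)·(-13))/882 = 45/98; β₀ = (107·(-13) − (-9)·58)/882 = -869/882.

β₀ = -0.9853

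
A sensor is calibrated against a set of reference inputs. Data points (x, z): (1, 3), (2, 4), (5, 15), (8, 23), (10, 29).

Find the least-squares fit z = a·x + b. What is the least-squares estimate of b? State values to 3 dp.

b = -0.694

From the data, Σx·x = 194, Σx = 26, Σ1 = 5.
For Mᵀz: Σx·z = 560, Σz = 74.
So MᵀM·[a, b]ᵀ = Mᵀz: [[194, 26]; [26, 5]]·[a, b]ᵀ = [560, 74]ᵀ.
Δ = 194·5 − 26² = 294.
a = (560·5 − 26·74)/294 = 146/49; b = (194·74 − 26·560)/294 = -34/49.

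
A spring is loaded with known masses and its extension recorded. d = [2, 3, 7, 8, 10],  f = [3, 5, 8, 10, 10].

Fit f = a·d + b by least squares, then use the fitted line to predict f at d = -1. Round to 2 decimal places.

MᵀM·[a, b]ᵀ = Mᵀf reads: 226·a + 30·b = 257;  30·a + 5·b = 36.
(Σd·d = 226, Σd = 30, Σ1 = 5, Σd·f = 257, Σf = 36.)
Eliminating b: 5·(row 1) − 30·(row 2) gives 230·a = 5·257 − 30·36 = 205, so a = 41/46.
Then b = (36 − 30·(41/46))/5 = 213/115.
At d = -1: f̂ = (41/46)·(-1) + (213/115)·(1) = 221/230.

f̂ = 0.96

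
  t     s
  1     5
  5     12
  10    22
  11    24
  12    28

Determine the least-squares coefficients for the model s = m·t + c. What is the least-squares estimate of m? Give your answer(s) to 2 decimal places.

m = 2.02

The normal equations are: 391·m + 39·c = 885;  39·m + 5·c = 91.
Eliminating c: 5·(row 1) − 39·(row 2) gives 434·m = 5·885 − 39·91 = 876, so m = 438/217.
Then c = (91 − 39·(438/217))/5 = 533/217.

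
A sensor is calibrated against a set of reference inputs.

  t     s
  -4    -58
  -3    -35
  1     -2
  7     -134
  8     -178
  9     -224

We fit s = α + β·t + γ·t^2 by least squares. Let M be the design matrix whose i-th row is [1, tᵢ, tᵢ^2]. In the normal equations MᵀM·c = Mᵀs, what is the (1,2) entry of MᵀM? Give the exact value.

18

Row 1 ↔ basis 1, column 2 ↔ basis t, so (MᵀM)_{1,2} = Σᵢ t = (1)·(-4) + (1)·(-3) + (1)·(1) + (1)·(7) + (1)·(8) + (1)·(9) = 18.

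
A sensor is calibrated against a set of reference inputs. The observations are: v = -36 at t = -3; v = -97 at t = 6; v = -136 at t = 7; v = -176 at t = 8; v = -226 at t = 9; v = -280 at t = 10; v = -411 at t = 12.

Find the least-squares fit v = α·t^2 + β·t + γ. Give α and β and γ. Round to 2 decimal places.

α = -3.03, β = 2.31, γ = -1.93

The normal equations are: 45171·α + 4501·β + 483·γ = -127234;  4501·α + 483·β + 49·γ = -12600;  483·α + 49·β + 7·γ = -1362.
Solving the 3×3 system (Gaussian elimination) gives α = -2182/721, β = 16661/7210, γ = -13907/7210.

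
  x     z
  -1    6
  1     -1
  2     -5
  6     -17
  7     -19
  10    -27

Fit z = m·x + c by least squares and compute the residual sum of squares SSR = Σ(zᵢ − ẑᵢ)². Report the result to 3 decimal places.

SSR = 3.988

Compute the Gram sums: Σx·x = 191, Σx = 25, Σ1 = 6.
And Σx·z = -522, Σz = -63.
AᵀA·[m, c]ᵀ = Aᵀz becomes [[191, 25]; [25, 6]]·[m, c]ᵀ = [-522, -63]ᵀ.
det = 191·6 − 25² = 521.
m = ((-522)·6 − 25·(-63))/521 = -1557/521; c = (191·(-63) − 25·(-522))/521 = 1017/521.
Residuals: 552/521, 19/521, -508/521, -532/521, -17/521, 486/521; SSR = 2078/521.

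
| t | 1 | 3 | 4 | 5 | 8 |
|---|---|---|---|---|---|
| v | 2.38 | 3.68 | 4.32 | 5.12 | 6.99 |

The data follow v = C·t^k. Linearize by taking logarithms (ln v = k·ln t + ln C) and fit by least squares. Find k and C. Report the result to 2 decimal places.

Linearized form: ln v = k·ln t + ln C. From the 5 transformed points,
Σln t = 6.1738, Σ(ln t)² = 10.0431, Σln v = 7.2109, Σln t·ln v = 10.1318.
Equations: 10.0431·k + 6.1738·ln C = 10.1318;  6.1738·k + 5·ln C = 7.2109.
Solving (det = 12.1000): k = 0.50747, ln C = 0.81558, so C = exp(0.81558) = 2.26048.

k = 0.51, C = 2.26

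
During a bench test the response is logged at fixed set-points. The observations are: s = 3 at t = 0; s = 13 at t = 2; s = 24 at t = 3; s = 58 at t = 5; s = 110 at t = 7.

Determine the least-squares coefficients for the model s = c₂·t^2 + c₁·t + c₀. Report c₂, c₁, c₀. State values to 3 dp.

Sums needed: Σt^2·t^2 = 3123, Σt^2·t = 503, Σt^2 = 87, Σt·t = 87, Σt = 17, Σ1 = 5.
Moment sums: Σt^2·s = 7108, Σt·s = 1158, Σs = 208.
XᵀX·[c₂, c₁, c₀]ᵀ = Xᵀs becomes [[3123, 503, 87]; [503, 87, 17]; [87, 17, 5]]·[c₂, c₁, c₀]ᵀ = [7108, 1158, 208]ᵀ.
Row-reducing yields c₂ = 10584/5071, c₁ = 3185/5071, c₀ = 15963/5071.

c₂ = 2.087, c₁ = 0.628, c₀ = 3.148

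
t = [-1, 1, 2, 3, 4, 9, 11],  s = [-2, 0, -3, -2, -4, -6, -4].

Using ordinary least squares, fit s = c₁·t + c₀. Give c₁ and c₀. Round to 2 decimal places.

c₁ = -0.33, c₀ = -1.64

Sums needed: Σt·t = 233, Σt = 29, Σ1 = 7.
And Σt·s = -124, Σs = -21.
So MᵀM·[c₁, c₀]ᵀ = Mᵀs: [[233, 29]; [29, 7]]·[c₁, c₀]ᵀ = [-124, -21]ᵀ.
Determinant 233·7 − 29² = 790.
c₁ = ((-124)·7 − 29·(-21))/790 = -259/790; c₀ = (233·(-21) − 29·(-124))/790 = -1297/790.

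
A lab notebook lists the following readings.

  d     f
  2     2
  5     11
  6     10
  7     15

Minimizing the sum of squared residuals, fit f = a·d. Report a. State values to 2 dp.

a = 1.96

Forming MᵀM = [[114]] and Mᵀf = [224]ᵀ gives MᵀM·[a]ᵀ = Mᵀf.
a = 224/114 = 1.96491.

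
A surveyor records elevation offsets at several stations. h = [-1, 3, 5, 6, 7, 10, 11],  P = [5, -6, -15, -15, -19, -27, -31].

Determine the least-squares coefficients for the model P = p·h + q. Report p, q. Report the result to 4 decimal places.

p = -2.9688, q = 1.9603

Setting ∂/∂p … = 0 gives: 341·p + 41·q = -932;  41·p + 7·q = -108.
Δ = 341·7 − 41² = 706.
p = ((-932)·7 − 41·(-108))/706 = -1048/353; q = (341·(-108) − 41·(-932))/706 = 692/353.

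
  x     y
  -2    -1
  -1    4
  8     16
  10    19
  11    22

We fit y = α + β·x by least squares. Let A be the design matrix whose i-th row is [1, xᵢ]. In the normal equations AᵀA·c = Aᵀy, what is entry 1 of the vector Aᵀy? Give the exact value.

Entry 1 ↔ basis 1, so (Aᵀy)_{1} = Σᵢ yᵢ = (1)·(-1) + (1)·(4) + (1)·(16) + (1)·(19) + (1)·(22) = 60.

60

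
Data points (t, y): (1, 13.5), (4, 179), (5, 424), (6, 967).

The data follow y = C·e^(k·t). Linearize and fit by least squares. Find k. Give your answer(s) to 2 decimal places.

k = 0.86

Let Y = ln y. Fitting Y = k·t + ln C by least squares:
Σt = 16.0000, Σ(t)² = 78.0000, Σln y = 20.7140, Σt·ln y = 94.8461.
Equations: 78.0000·k + 16.0000·ln C = 94.8461;  16.0000·k + 4·ln C = 20.7140.
Solving (det = 56.0000): k = 0.85643, ln C = 1.75277.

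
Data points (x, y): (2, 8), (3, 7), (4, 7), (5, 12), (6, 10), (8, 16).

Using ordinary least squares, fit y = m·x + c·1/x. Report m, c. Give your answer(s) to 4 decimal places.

Compute the Gram sums: Σx·x = 154, Σx·1/x = 6, Σ1/x·1/x = 7301/14400.
And Σx·y = 313, Σ1/x·y = 283/20.
AᵀA·[m, c]ᵀ = Aᵀy becomes [[154, 6]; [6, 7301/14400]]·[m, c]ᵀ = [313, 283/20]ᵀ.
Determinant 154·(7301/14400) − 6² = 302977/7200.
m = (313·(7301/14400) − 6·(283/20))/(302977/7200) = 1062653/605954; c = (154·(283/20) − 6·313)/(302977/7200) = 2167920/302977.

m = 1.7537, c = 7.1554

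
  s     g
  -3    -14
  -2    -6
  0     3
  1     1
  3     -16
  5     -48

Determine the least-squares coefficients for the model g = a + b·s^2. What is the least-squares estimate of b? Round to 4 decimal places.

The normal system AᵀA·[a, b]ᵀ = Aᵀg is [[6, 48]; [48, 804]]·[a, b]ᵀ = [-80, -1493]ᵀ.
Determinant 6·804 − 48² = 2520.
a = ((-80)·804 − 48·(-1493))/2520 = 102/35; b = (6·(-1493) − 48·(-80))/2520 = -853/420.

b = -2.0310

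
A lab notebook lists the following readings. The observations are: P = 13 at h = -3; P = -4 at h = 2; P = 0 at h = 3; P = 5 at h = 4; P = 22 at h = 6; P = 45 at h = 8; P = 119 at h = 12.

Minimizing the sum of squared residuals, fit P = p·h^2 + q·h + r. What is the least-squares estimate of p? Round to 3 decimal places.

p = 1.027

MᵀM·[p, q, r]ᵀ = MᵀP reads: 26562·p + 2528·q + 282·r = 20989;  2528·p + 282·q + 32·r = 1893;  282·p + 32·q + 7·r = 200.
(Σh^2·h^2 = 26562, Σh^2·h = 2528, Σh^2 = 282, Σh·h = 282, Σh = 32, Σ1 = 7, Σh^2·P = 20989, Σh·P = 1893, ΣP = 200.)
Solving the 3×3 system (Gaussian elimination) gives p = 1898927/1848994, q = -4000039/1848994, r = -384667/132071.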